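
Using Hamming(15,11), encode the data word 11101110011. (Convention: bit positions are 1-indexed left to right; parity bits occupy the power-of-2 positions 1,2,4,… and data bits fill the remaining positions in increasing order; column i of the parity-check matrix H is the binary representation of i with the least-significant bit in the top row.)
Codeword c = d · G (mod 2), d = 11101110011:
  c[0] = d·G[:,0] = (11101110011)·(11011010101) mod 2 = 1+1+0+0+1+0+1+0+0+0+1 mod 2 = 1
  c[1] = d·G[:,1] = (11101110011)·(10110110011) mod 2 = 1+0+1+0+0+1+1+0+0+1+1 mod 2 = 0
  c[2] = d·G[:,2] = (11101110011)·(10000000000) mod 2 = 1+0+0+0+0+0+0+0+0+0+0 mod 2 = 1
  c[3] = d·G[:,3] = (11101110011)·(01110001111) mod 2 = 0+1+1+0+0+0+0+0+0+1+1 mod 2 = 0
  c[4] = d·G[:,4] = (11101110011)·(01000000000) mod 2 = 0+1+0+0+0+0+0+0+0+0+0 mod 2 = 1
  c[5] = d·G[:,5] = (11101110011)·(00100000000) mod 2 = 0+0+1+0+0+0+0+0+0+0+0 mod 2 = 1
  c[6] = d·G[:,6] = (11101110011)·(00010000000) mod 2 = 0+0+0+0+0+0+0+0+0+0+0 mod 2 = 0
  c[7] = d·G[:,7] = (11101110011)·(00001111111) mod 2 = 0+0+0+0+1+1+1+0+0+1+1 mod 2 = 1
  c[8] = d·G[:,8] = (11101110011)·(00001000000) mod 2 = 0+0+0+0+1+0+0+0+0+0+0 mod 2 = 1
  c[9] = d·G[:,9] = (11101110011)·(00000100000) mod 2 = 0+0+0+0+0+1+0+0+0+0+0 mod 2 = 1
  c[10] = d·G[:,10] = (11101110011)·(00000010000) mod 2 = 0+0+0+0+0+0+1+0+0+0+0 mod 2 = 1
  c[11] = d·G[:,11] = (11101110011)·(00000001000) mod 2 = 0+0+0+0+0+0+0+0+0+0+0 mod 2 = 0
  c[12] = d·G[:,12] = (11101110011)·(00000000100) mod 2 = 0+0+0+0+0+0+0+0+0+0+0 mod 2 = 0
  c[13] = d·G[:,13] = (11101110011)·(00000000010) mod 2 = 0+0+0+0+0+0+0+0+0+1+0 mod 2 = 1
  c[14] = d·G[:,14] = (11101110011)·(00000000001) mod 2 = 0+0+0+0+0+0+0+0+0+0+1 mod 2 = 1
Codeword = 101011011110011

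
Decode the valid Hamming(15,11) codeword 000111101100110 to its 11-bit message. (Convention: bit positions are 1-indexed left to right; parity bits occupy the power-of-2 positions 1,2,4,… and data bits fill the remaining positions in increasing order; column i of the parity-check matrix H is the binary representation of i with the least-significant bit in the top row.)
Parity bits occupy power-of-2 positions; data bits are at positions {3,5,6,7,9,10,11,12,13,14,15} (1-indexed).
Extract: c[3]=0 c[5]=1 c[6]=1 c[7]=1 c[9]=1 c[10]=1 c[11]=0 c[12]=0 c[13]=1 c[14]=1 c[15]=0
Data = 01111100110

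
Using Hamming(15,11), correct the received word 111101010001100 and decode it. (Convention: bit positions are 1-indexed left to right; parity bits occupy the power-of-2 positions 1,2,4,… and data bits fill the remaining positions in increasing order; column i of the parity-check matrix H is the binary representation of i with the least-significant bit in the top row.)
Syndrome s = H · r^T (mod 2), r = 111101010001100:
  s[0] = (101010101010101)·(111101010001100) mod 2 = 1+0+1+0+0+0+0+0+0+0+0+0+1+0+0 mod 2 = 1
  s[1] = (011001100110011)·(111101010001100) mod 2 = 0+1+1+0+0+1+0+0+0+0+0+0+0+0+0 mod 2 = 1
  s[2] = (000111100001111)·(111101010001100) mod 2 = 0+0+0+1+0+1+0+0+0+0+0+1+1+0+0 mod 2 = 0
  s[3] = (000000011111111)·(111101010001100) mod 2 = 0+0+0+0+0+0+0+1+0+0+0+1+1+0+0 mod 2 = 1
Syndrome = 1101
Column 11 of H equals this syndrome → error at bit 11 (1-indexed).
Flip bit 11: 111101010001100 → 111101010011100
Extract data bits at positions {3,5,6,7,9,10,11,12,13,14,15}: 10100011100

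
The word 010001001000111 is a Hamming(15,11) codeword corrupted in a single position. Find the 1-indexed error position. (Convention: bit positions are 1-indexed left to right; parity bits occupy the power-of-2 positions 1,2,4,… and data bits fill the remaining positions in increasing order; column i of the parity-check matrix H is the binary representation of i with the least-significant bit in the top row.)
Syndrome s = H · r^T (mod 2), r = 010001001000111:
  s[0] = (101010101010101)·(010001001000111) mod 2 = 0+0+0+0+0+0+0+0+1+0+0+0+1+0+1 mod 2 = 1
  s[1] = (011001100110011)·(010001001000111) mod 2 = 0+1+0+0+0+1+0+0+0+0+0+0+0+1+1 mod 2 = 0
  s[2] = (000111100001111)·(010001001000111) mod 2 = 0+0+0+0+0+1+0+0+0+0+0+0+1+1+1 mod 2 = 0
  s[3] = (000000011111111)·(010001001000111) mod 2 = 0+0+0+0+0+0+0+0+1+0+0+0+1+1+1 mod 2 = 0
Syndrome = 1000
Column i of H is the binary representation of i, so the syndrome is the binary index of the flipped bit.
Read s = 1000 with s[0] as LSB: 1·2^0 + 0·2^1 + 0·2^2 + 0·2^3 = 1.
Error is at bit position 1.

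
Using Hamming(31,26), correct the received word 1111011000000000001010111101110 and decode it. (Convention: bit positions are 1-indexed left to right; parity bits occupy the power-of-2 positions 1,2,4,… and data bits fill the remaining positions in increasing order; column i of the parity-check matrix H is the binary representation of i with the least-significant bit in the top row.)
Syndrome s = H · r^T (mod 2), r = 1111011000000000001010111101110:
  s[0] = (1010101010101010101010101010101)·(1111011000000000001010111101110) mod 2 = 1+0+1+0+0+0+1+0+0+0+0+0+0+0+0+0+0+0+1+0+1+0+1+0+1+0+0+0+1+0+0 mod 2 = 0
  s[1] = (0110011001100110011001100110011)·(1111011000000000001010111101110) mod 2 = 0+1+1+0+0+1+1+0+0+0+0+0+0+0+0+0+0+0+1+0+0+0+1+0+0+1+0+0+0+1+0 mod 2 = 0
  s[2] = (0001111000011110000111100001111)·(1111011000000000001010111101110) mod 2 = 0+0+0+1+0+1+1+0+0+0+0+0+0+0+0+0+0+0+0+0+1+0+1+0+0+0+0+1+1+1+0 mod 2 = 0
  s[3] = (0000000111111110000000011111111)·(1111011000000000001010111101110) mod 2 = 0+0+0+0+0+0+0+0+0+0+0+0+0+0+0+0+0+0+0+0+0+0+0+1+1+1+0+1+1+1+0 mod 2 = 0
  s[4] = (0000000000000001111111111111111)·(1111011000000000001010111101110) mod 2 = 0+0+0+0+0+0+0+0+0+0+0+0+0+0+0+0+0+0+1+0+1+0+1+1+1+1+0+1+1+1+0 mod 2 = 1
Syndrome = 00001
Column 16 of H equals this syndrome → error at bit 16 (1-indexed).
Flip bit 16: 1111011000000000001010111101110 → 1111011000000001001010111101110
Extract data bits at positions {3,5,6,7,9,10,11,12,13,14,15,17,18,19,20,21,22,23,24,25,26,27,28,29,30,31}: 10110000000001010111101110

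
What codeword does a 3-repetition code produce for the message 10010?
Repeat each bit 3× and concatenate:
1→111  0→000  0→000  1→111  0→000
Codeword = 111000000111000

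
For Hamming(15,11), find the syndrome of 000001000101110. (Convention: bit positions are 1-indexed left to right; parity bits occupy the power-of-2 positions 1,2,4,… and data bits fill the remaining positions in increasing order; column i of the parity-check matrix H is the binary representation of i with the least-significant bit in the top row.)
Syndrome s = H · r^T (mod 2), r = 000001000101110:
  s[0] = (101010101010101)·(000001000101110) mod 2 = 0+0+0+0+0+0+0+0+0+0+0+0+1+0+0 mod 2 = 1
  s[1] = (011001100110011)·(000001000101110) mod 2 = 0+0+0+0+0+1+0+0+0+1+0+0+0+1+0 mod 2 = 1
  s[2] = (000111100001111)·(000001000101110) mod 2 = 0+0+0+0+0+1+0+0+0+0+0+1+1+1+0 mod 2 = 0
  s[3] = (000000011111111)·(000001000101110) mod 2 = 0+0+0+0+0+0+0+0+0+1+0+1+1+1+0 mod 2 = 0
Syndrome = 1100
Non-zero syndrome: error at position 3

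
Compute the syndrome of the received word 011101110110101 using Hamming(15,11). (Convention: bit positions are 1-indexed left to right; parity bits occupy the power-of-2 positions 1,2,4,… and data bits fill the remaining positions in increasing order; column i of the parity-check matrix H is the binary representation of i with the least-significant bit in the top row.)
Syndrome s = H · r^T (mod 2), r = 011101110110101:
  s[0] = (101010101010101)·(011101110110101) mod 2 = 0+0+1+0+0+0+1+0+0+0+1+0+1+0+1 mod 2 = 1
  s[1] = (011001100110011)·(011101110110101) mod 2 = 0+1+1+0+0+1+1+0+0+1+1+0+0+0+1 mod 2 = 1
  s[2] = (000111100001111)·(011101110110101) mod 2 = 0+0+0+1+0+1+1+0+0+0+0+0+1+0+1 mod 2 = 1
  s[3] = (000000011111111)·(011101110110101) mod 2 = 0+0+0+0+0+0+0+1+0+1+1+0+1+0+1 mod 2 = 1
Syndrome = 1111
Non-zero syndrome: error at position 15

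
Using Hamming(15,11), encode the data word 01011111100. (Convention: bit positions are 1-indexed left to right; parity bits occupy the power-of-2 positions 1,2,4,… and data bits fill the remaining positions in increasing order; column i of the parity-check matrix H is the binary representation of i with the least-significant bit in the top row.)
Codeword c = d · G (mod 2), d = 01011111100:
  c[0] = d·G[:,0] = (01011111100)·(11011010101) mod 2 = 0+1+0+1+1+0+1+0+1+0+0 mod 2 = 1
  c[1] = d·G[:,1] = (01011111100)·(10110110011) mod 2 = 0+0+0+1+0+1+1+0+0+0+0 mod 2 = 1
  c[2] = d·G[:,2] = (01011111100)·(10000000000) mod 2 = 0+0+0+0+0+0+0+0+0+0+0 mod 2 = 0
  c[3] = d·G[:,3] = (01011111100)·(01110001111) mod 2 = 0+1+0+1+0+0+0+1+1+0+0 mod 2 = 0
  c[4] = d·G[:,4] = (01011111100)·(01000000000) mod 2 = 0+1+0+0+0+0+0+0+0+0+0 mod 2 = 1
  c[5] = d·G[:,5] = (01011111100)·(00100000000) mod 2 = 0+0+0+0+0+0+0+0+0+0+0 mod 2 = 0
  c[6] = d·G[:,6] = (01011111100)·(00010000000) mod 2 = 0+0+0+1+0+0+0+0+0+0+0 mod 2 = 1
  c[7] = d·G[:,7] = (01011111100)·(00001111111) mod 2 = 0+0+0+0+1+1+1+1+1+0+0 mod 2 = 1
  c[8] = d·G[:,8] = (01011111100)·(00001000000) mod 2 = 0+0+0+0+1+0+0+0+0+0+0 mod 2 = 1
  c[9] = d·G[:,9] = (01011111100)·(00000100000) mod 2 = 0+0+0+0+0+1+0+0+0+0+0 mod 2 = 1
  c[10] = d·G[:,10] = (01011111100)·(00000010000) mod 2 = 0+0+0+0+0+0+1+0+0+0+0 mod 2 = 1
  c[11] = d·G[:,11] = (01011111100)·(00000001000) mod 2 = 0+0+0+0+0+0+0+1+0+0+0 mod 2 = 1
  c[12] = d·G[:,12] = (01011111100)·(00000000100) mod 2 = 0+0+0+0+0+0+0+0+1+0+0 mod 2 = 1
  c[13] = d·G[:,13] = (01011111100)·(00000000010) mod 2 = 0+0+0+0+0+0+0+0+0+0+0 mod 2 = 0
  c[14] = d·G[:,14] = (01011111100)·(00000000001) mod 2 = 0+0+0+0+0+0+0+0+0+0+0 mod 2 = 0
Codeword = 110010111111100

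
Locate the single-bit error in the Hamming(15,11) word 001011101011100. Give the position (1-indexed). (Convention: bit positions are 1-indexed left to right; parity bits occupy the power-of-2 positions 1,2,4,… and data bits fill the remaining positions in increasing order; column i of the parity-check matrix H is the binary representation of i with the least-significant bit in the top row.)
Syndrome s = H · r^T (mod 2), r = 001011101011100:
  s[0] = (101010101010101)·(001011101011100) mod 2 = 0+0+1+0+1+0+1+0+1+0+1+0+1+0+0 mod 2 = 0
  s[1] = (011001100110011)·(001011101011100) mod 2 = 0+0+1+0+0+1+1+0+0+0+1+0+0+0+0 mod 2 = 0
  s[2] = (000111100001111)·(001011101011100) mod 2 = 0+0+0+0+1+1+1+0+0+0+0+1+1+0+0 mod 2 = 1
  s[3] = (000000011111111)·(001011101011100) mod 2 = 0+0+0+0+0+0+0+0+1+0+1+1+1+0+0 mod 2 = 0
Syndrome = 0010
Column i of H is the binary representation of i, so the syndrome is the binary index of the flipped bit.
Read s = 0010 with s[0] as LSB: 0·2^0 + 0·2^1 + 1·2^2 + 0·2^3 = 4.
Error is at bit position 4.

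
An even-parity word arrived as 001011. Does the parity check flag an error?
Sum of received bits: 0+0+1+0+1+1 = 3; 3 mod 2 = 1. Result is 1 ≠ 0 → error detected.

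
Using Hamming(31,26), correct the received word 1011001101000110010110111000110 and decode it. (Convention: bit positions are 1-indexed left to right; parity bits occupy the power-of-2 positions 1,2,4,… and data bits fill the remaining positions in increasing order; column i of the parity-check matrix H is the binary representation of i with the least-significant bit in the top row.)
Syndrome s = H · r^T (mod 2), r = 1011001101000110010110111000110:
  s[0] = (1010101010101010101010101010101)·(1011001101000110010110111000110) mod 2 = 1+0+1+0+0+0+1+0+0+0+0+0+0+0+1+0+0+0+0+0+1+0+1+0+1+0+0+0+1+0+0 mod 2 = 0
  s[1] = (0110011001100110011001100110011)·(1011001101000110010110111000110) mod 2 = 0+0+1+0+0+0+1+0+0+1+0+0+0+1+1+0+0+1+0+0+0+0+1+0+0+0+0+0+0+1+0 mod 2 = 0
  s[2] = (0001111000011110000111100001111)·(1011001101000110010110111000110) mod 2 = 0+0+0+1+0+0+1+0+0+0+0+0+0+1+1+0+0+0+0+1+1+0+1+0+0+0+0+0+1+1+0 mod 2 = 1
  s[3] = (0000000111111110000000011111111)·(1011001101000110010110111000110) mod 2 = 0+0+0+0+0+0+0+1+0+1+0+0+0+1+1+0+0+0+0+0+0+0+0+1+1+0+0+0+1+1+0 mod 2 = 0
  s[4] = (0000000000000001111111111111111)·(1011001101000110010110111000110) mod 2 = 0+0+0+0+0+0+0+0+0+0+0+0+0+0+0+0+0+1+0+1+1+0+1+1+1+0+0+0+1+1+0 mod 2 = 0
Syndrome = 00100
Column 4 of H equals this syndrome → error at bit 4 (1-indexed).
Flip bit 4: 1011001101000110010110111000110 → 1010001101000110010110111000110
Extract data bits at positions {3,5,6,7,9,10,11,12,13,14,15,17,18,19,20,21,22,23,24,25,26,27,28,29,30,31}: 10010100011010110111000110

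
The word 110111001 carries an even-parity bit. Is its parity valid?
Sum of all bits: 1+1+0+1+1+1+0+0+1 = 6; 6 mod 2 = 0. Result is 0 → valid parity.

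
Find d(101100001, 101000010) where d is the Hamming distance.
XOR = 000100011, count of 1s = 3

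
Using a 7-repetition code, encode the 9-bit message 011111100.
Repeat each bit 7× and concatenate:
0→0000000  1→1111111  1→1111111  1→1111111  1→1111111  1→1111111  1→1111111  0→0000000  0→0000000
Codeword = 000000011111111111111111111111111111111111111111100000000000000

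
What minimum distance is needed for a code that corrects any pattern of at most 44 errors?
Correcting t errors requires d_min ≥ 2t + 1 = 2·44 + 1 = 89.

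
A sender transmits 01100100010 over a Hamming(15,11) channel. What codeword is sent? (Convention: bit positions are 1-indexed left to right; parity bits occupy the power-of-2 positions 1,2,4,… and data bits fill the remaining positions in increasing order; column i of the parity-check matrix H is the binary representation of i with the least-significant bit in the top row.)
Codeword c = d · G (mod 2), d = 01100100010:
  c[0] = d·G[:,0] = (01100100010)·(11011010101) mod 2 = 0+1+0+0+0+0+0+0+0+0+0 mod 2 = 1
  c[1] = d·G[:,1] = (01100100010)·(10110110011) mod 2 = 0+0+1+0+0+1+0+0+0+1+0 mod 2 = 1
  c[2] = d·G[:,2] = (01100100010)·(10000000000) mod 2 = 0+0+0+0+0+0+0+0+0+0+0 mod 2 = 0
  c[3] = d·G[:,3] = (01100100010)·(01110001111) mod 2 = 0+1+1+0+0+0+0+0+0+1+0 mod 2 = 1
  c[4] = d·G[:,4] = (01100100010)·(01000000000) mod 2 = 0+1+0+0+0+0+0+0+0+0+0 mod 2 = 1
  c[5] = d·G[:,5] = (01100100010)·(00100000000) mod 2 = 0+0+1+0+0+0+0+0+0+0+0 mod 2 = 1
  c[6] = d·G[:,6] = (01100100010)·(00010000000) mod 2 = 0+0+0+0+0+0+0+0+0+0+0 mod 2 = 0
  c[7] = d·G[:,7] = (01100100010)·(00001111111) mod 2 = 0+0+0+0+0+1+0+0+0+1+0 mod 2 = 0
  c[8] = d·G[:,8] = (01100100010)·(00001000000) mod 2 = 0+0+0+0+0+0+0+0+0+0+0 mod 2 = 0
  c[9] = d·G[:,9] = (01100100010)·(00000100000) mod 2 = 0+0+0+0+0+1+0+0+0+0+0 mod 2 = 1
  c[10] = d·G[:,10] = (01100100010)·(00000010000) mod 2 = 0+0+0+0+0+0+0+0+0+0+0 mod 2 = 0
  c[11] = d·G[:,11] = (01100100010)·(00000001000) mod 2 = 0+0+0+0+0+0+0+0+0+0+0 mod 2 = 0
  c[12] = d·G[:,12] = (01100100010)·(00000000100) mod 2 = 0+0+0+0+0+0+0+0+0+0+0 mod 2 = 0
  c[13] = d·G[:,13] = (01100100010)·(00000000010) mod 2 = 0+0+0+0+0+0+0+0+0+1+0 mod 2 = 1
  c[14] = d·G[:,14] = (01100100010)·(00000000001) mod 2 = 0+0+0+0+0+0+0+0+0+0+0 mod 2 = 0
Codeword = 110111000100010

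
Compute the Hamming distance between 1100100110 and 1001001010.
XOR = 0101101100, count of 1s = 5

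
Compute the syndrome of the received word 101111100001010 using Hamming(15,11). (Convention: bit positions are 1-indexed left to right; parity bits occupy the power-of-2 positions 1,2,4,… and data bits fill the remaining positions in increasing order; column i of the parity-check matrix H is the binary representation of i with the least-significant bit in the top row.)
Syndrome s = H · r^T (mod 2), r = 101111100001010:
  s[0] = (101010101010101)·(101111100001010) mod 2 = 1+0+1+0+1+0+1+0+0+0+0+0+0+0+0 mod 2 = 0
  s[1] = (011001100110011)·(101111100001010) mod 2 = 0+0+1+0+0+1+1+0+0+0+0+0+0+1+0 mod 2 = 0
  s[2] = (000111100001111)·(101111100001010) mod 2 = 0+0+0+1+1+1+1+0+0+0+0+1+0+1+0 mod 2 = 0
  s[3] = (000000011111111)·(101111100001010) mod 2 = 0+0+0+0+0+0+0+0+0+0+0+1+0+1+0 mod 2 = 0
Syndrome = 0000
s = 0: no error detected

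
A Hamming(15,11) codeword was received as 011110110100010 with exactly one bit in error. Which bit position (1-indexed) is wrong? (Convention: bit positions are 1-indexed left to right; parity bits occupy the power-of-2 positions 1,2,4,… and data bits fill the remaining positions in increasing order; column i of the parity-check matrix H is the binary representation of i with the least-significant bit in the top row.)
Syndrome s = H · r^T (mod 2), r = 011110110100010:
  s[0] = (101010101010101)·(011110110100010) mod 2 = 0+0+1+0+1+0+1+0+0+0+0+0+0+0+0 mod 2 = 1
  s[1] = (011001100110011)·(011110110100010) mod 2 = 0+1+1+0+0+0+1+0+0+1+0+0+0+1+0 mod 2 = 1
  s[2] = (000111100001111)·(011110110100010) mod 2 = 0+0+0+1+1+0+1+0+0+0+0+0+0+1+0 mod 2 = 0
  s[3] = (000000011111111)·(011110110100010) mod 2 = 0+0+0+0+0+0+0+1+0+1+0+0+0+1+0 mod 2 = 1
Syndrome = 1101
Column i of H is the binary representation of i, so the syndrome is the binary index of the flipped bit.
Read s = 1101 with s[0] as LSB: 1·2^0 + 1·2^1 + 0·2^2 + 1·2^3 = 11.
Error is at bit position 11.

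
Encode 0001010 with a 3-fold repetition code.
Repeat each bit 3× and concatenate:
0→000  0→000  0→000  1→111  0→000  1→111  0→000
Codeword = 000000000111000111000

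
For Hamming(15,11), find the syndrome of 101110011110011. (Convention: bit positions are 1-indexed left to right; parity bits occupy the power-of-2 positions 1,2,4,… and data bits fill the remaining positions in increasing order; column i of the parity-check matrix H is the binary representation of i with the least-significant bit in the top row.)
Syndrome s = H · r^T (mod 2), r = 101110011110011:
  s[0] = (101010101010101)·(101110011110011) mod 2 = 1+0+1+0+1+0+0+0+1+0+1+0+0+0+1 mod 2 = 0
  s[1] = (011001100110011)·(101110011110011) mod 2 = 0+0+1+0+0+0+0+0+0+1+1+0+0+1+1 mod 2 = 1
  s[2] = (000111100001111)·(101110011110011) mod 2 = 0+0+0+1+1+0+0+0+0+0+0+0+0+1+1 mod 2 = 0
  s[3] = (000000011111111)·(101110011110011) mod 2 = 0+0+0+0+0+0+0+1+1+1+1+0+0+1+1 mod 2 = 0
Syndrome = 0100
Non-zero syndrome: error at position 2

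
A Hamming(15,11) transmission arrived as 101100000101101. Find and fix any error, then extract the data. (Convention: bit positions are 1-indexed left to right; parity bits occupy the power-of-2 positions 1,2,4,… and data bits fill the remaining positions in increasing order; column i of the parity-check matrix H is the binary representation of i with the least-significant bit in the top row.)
Syndrome s = H · r^T (mod 2), r = 101100000101101:
  s[0] = (101010101010101)·(101100000101101) mod 2 = 1+0+1+0+0+0+0+0+0+0+0+0+1+0+1 mod 2 = 0
  s[1] = (011001100110011)·(101100000101101) mod 2 = 0+0+1+0+0+0+0+0+0+1+0+0+0+0+1 mod 2 = 1
  s[2] = (000111100001111)·(101100000101101) mod 2 = 0+0+0+1+0+0+0+0+0+0+0+1+1+0+1 mod 2 = 0
  s[3] = (000000011111111)·(101100000101101) mod 2 = 0+0+0+0+0+0+0+0+0+1+0+1+1+0+1 mod 2 = 0
Syndrome = 0100
Column 2 of H equals this syndrome → error at bit 2 (1-indexed).
Flip bit 2: 101100000101101 → 111100000101101
Extract data bits at positions {3,5,6,7,9,10,11,12,13,14,15}: 10000101101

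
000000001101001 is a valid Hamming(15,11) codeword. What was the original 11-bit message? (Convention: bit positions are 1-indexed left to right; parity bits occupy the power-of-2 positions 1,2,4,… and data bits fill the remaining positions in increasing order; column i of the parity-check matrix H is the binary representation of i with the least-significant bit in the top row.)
Parity bits occupy power-of-2 positions; data bits are at positions {3,5,6,7,9,10,11,12,13,14,15} (1-indexed).
Extract: c[3]=0 c[5]=0 c[6]=0 c[7]=0 c[9]=1 c[10]=1 c[11]=0 c[12]=1 c[13]=0 c[14]=0 c[15]=1
Data = 00001101001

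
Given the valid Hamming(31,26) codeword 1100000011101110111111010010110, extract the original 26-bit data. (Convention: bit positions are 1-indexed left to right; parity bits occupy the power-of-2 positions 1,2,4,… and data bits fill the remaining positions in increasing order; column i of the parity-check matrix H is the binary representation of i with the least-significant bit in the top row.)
Parity bits occupy power-of-2 positions; data bits are at positions {3,5,6,7,9,10,11,12,13,14,15,17,18,19,20,21,22,23,24,25,26,27,28,29,30,31} (1-indexed).
Extract: c[3]=0 c[5]=0 c[6]=0 c[7]=0 c[9]=1 c[10]=1 c[11]=1 c[12]=0 c[13]=1 c[14]=1 c[15]=1 c[17]=1 c[18]=1 c[19]=1 c[20]=1 c[21]=1 c[22]=1 c[23]=0 c[24]=1 c[25]=0 c[26]=0 c[27]=1 c[28]=0 c[29]=1 c[30]=1 c[31]=0
Data = 00001110111111111010010110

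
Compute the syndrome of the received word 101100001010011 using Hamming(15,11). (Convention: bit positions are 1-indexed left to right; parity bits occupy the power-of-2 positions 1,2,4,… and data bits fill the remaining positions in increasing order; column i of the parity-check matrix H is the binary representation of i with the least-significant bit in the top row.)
Syndrome s = H · r^T (mod 2), r = 101100001010011:
  s[0] = (101010101010101)·(101100001010011) mod 2 = 1+0+1+0+0+0+0+0+1+0+1+0+0+0+1 mod 2 = 1
  s[1] = (011001100110011)·(101100001010011) mod 2 = 0+0+1+0+0+0+0+0+0+0+1+0+0+1+1 mod 2 = 0
  s[2] = (000111100001111)·(101100001010011) mod 2 = 0+0+0+1+0+0+0+0+0+0+0+0+0+1+1 mod 2 = 1
  s[3] = (000000011111111)·(101100001010011) mod 2 = 0+0+0+0+0+0+0+0+1+0+1+0+0+1+1 mod 2 = 0
Syndrome = 1010
Non-zero syndrome: error at position 5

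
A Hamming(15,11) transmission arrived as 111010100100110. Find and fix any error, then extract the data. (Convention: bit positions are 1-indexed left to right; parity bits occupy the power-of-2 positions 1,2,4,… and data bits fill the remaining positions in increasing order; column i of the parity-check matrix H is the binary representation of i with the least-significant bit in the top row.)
Syndrome s = H · r^T (mod 2), r = 111010100100110:
  s[0] = (101010101010101)·(111010100100110) mod 2 = 1+0+1+0+1+0+1+0+0+0+0+0+1+0+0 mod 2 = 1
  s[1] = (011001100110011)·(111010100100110) mod 2 = 0+1+1+0+0+0+1+0+0+1+0+0+0+1+0 mod 2 = 1
  s[2] = (000111100001111)·(111010100100110) mod 2 = 0+0+0+0+1+0+1+0+0+0+0+0+1+1+0 mod 2 = 0
  s[3] = (000000011111111)·(111010100100110) mod 2 = 0+0+0+0+0+0+0+0+0+1+0+0+1+1+0 mod 2 = 1
Syndrome = 1101
Column 11 of H equals this syndrome → error at bit 11 (1-indexed).
Flip bit 11: 111010100100110 → 111010100110110
Extract data bits at positions {3,5,6,7,9,10,11,12,13,14,15}: 11010110110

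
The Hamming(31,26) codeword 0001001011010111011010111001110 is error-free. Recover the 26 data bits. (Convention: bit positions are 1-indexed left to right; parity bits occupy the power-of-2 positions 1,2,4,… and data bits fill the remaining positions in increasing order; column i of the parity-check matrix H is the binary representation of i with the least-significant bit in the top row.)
Parity bits occupy power-of-2 positions; data bits are at positions {3,5,6,7,9,10,11,12,13,14,15,17,18,19,20,21,22,23,24,25,26,27,28,29,30,31} (1-indexed).
Extract: c[3]=0 c[5]=0 c[6]=0 c[7]=1 c[9]=1 c[10]=1 c[11]=0 c[12]=1 c[13]=0 c[14]=1 c[15]=1 c[17]=0 c[18]=1 c[19]=1 c[20]=0 c[21]=1 c[22]=0 c[23]=1 c[24]=1 c[25]=1 c[26]=0 c[27]=0 c[28]=1 c[29]=1 c[30]=1 c[31]=0
Data = 00011101011011010111001110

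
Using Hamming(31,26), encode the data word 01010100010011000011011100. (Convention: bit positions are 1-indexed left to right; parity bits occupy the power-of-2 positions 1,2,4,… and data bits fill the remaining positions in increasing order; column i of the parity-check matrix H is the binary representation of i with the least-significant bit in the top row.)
Codeword c = d · G (mod 2), d = 01010100010011000011011100:
  c[0] = d·G[:,0] = (01010100010011000011011100)·(11011010101101010101010101) mod 2 = 0+1+0+1+0+0+0+0+0+0+0+0+0+1+0+0+0+0+0+1+0+1+0+1+0+0 mod 2 = 0
  c[1] = d·G[:,1] = (01010100010011000011011100)·(10110110011011001100110011) mod 2 = 0+0+0+1+0+1+0+0+0+1+0+0+1+1+0+0+0+0+0+0+0+1+0+0+0+0 mod 2 = 0
  c[2] = d·G[:,2] = (01010100010011000011011100)·(10000000000000000000000000) mod 2 = 0+0+0+0+0+0+0+0+0+0+0+0+0+0+0+0+0+0+0+0+0+0+0+0+0+0 mod 2 = 0
  c[3] = d·G[:,3] = (01010100010011000011011100)·(01110001111000111100001111) mod 2 = 0+1+0+1+0+0+0+0+0+1+0+0+0+0+0+0+0+0+0+0+0+0+1+1+0+0 mod 2 = 1
  c[4] = d·G[:,4] = (01010100010011000011011100)·(01000000000000000000000000) mod 2 = 0+1+0+0+0+0+0+0+0+0+0+0+0+0+0+0+0+0+0+0+0+0+0+0+0+0 mod 2 = 1
  c[5] = d·G[:,5] = (01010100010011000011011100)·(00100000000000000000000000) mod 2 = 0+0+0+0+0+0+0+0+0+0+0+0+0+0+0+0+0+0+0+0+0+0+0+0+0+0 mod 2 = 0
  c[6] = d·G[:,6] = (01010100010011000011011100)·(00010000000000000000000000) mod 2 = 0+0+0+1+0+0+0+0+0+0+0+0+0+0+0+0+0+0+0+0+0+0+0+0+0+0 mod 2 = 1
  c[7] = d·G[:,7] = (01010100010011000011011100)·(00001111111000000011111111) mod 2 = 0+0+0+0+0+1+0+0+0+1+0+0+0+0+0+0+0+0+1+1+0+1+1+1+0+0 mod 2 = 1
  c[8] = d·G[:,8] = (01010100010011000011011100)·(00001000000000000000000000) mod 2 = 0+0+0+0+0+0+0+0+0+0+0+0+0+0+0+0+0+0+0+0+0+0+0+0+0+0 mod 2 = 0
  c[9] = d·G[:,9] = (01010100010011000011011100)·(00000100000000000000000000) mod 2 = 0+0+0+0+0+1+0+0+0+0+0+0+0+0+0+0+0+0+0+0+0+0+0+0+0+0 mod 2 = 1
  c[10] = d·G[:,10] = (01010100010011000011011100)·(00000010000000000000000000) mod 2 = 0+0+0+0+0+0+0+0+0+0+0+0+0+0+0+0+0+0+0+0+0+0+0+0+0+0 mod 2 = 0
  c[11] = d·G[:,11] = (01010100010011000011011100)·(00000001000000000000000000) mod 2 = 0+0+0+0+0+0+0+0+0+0+0+0+0+0+0+0+0+0+0+0+0+0+0+0+0+0 mod 2 = 0
  c[12] = d·G[:,12] = (01010100010011000011011100)·(00000000100000000000000000) mod 2 = 0+0+0+0+0+0+0+0+0+0+0+0+0+0+0+0+0+0+0+0+0+0+0+0+0+0 mod 2 = 0
  c[13] = d·G[:,13] = (01010100010011000011011100)·(00000000010000000000000000) mod 2 = 0+0+0+0+0+0+0+0+0+1+0+0+0+0+0+0+0+0+0+0+0+0+0+0+0+0 mod 2 = 1
  c[14] = d·G[:,14] = (01010100010011000011011100)·(00000000001000000000000000) mod 2 = 0+0+0+0+0+0+0+0+0+0+0+0+0+0+0+0+0+0+0+0+0+0+0+0+0+0 mod 2 = 0
  c[15] = d·G[:,15] = (01010100010011000011011100)·(00000000000111111111111111) mod 2 = 0+0+0+0+0+0+0+0+0+0+0+0+1+1+0+0+0+0+1+1+0+1+1+1+0+0 mod 2 = 1
  c[16] = d·G[:,16] = (01010100010011000011011100)·(00000000000100000000000000) mod 2 = 0+0+0+0+0+0+0+0+0+0+0+0+0+0+0+0+0+0+0+0+0+0+0+0+0+0 mod 2 = 0
  c[17] = d·G[:,17] = (01010100010011000011011100)·(00000000000010000000000000) mod 2 = 0+0+0+0+0+0+0+0+0+0+0+0+1+0+0+0+0+0+0+0+0+0+0+0+0+0 mod 2 = 1
  c[18] = d·G[:,18] = (01010100010011000011011100)·(00000000000001000000000000) mod 2 = 0+0+0+0+0+0+0+0+0+0+0+0+0+1+0+0+0+0+0+0+0+0+0+0+0+0 mod 2 = 1
  c[19] = d·G[:,19] = (01010100010011000011011100)·(00000000000000100000000000) mod 2 = 0+0+0+0+0+0+0+0+0+0+0+0+0+0+0+0+0+0+0+0+0+0+0+0+0+0 mod 2 = 0
  c[20] = d·G[:,20] = (01010100010011000011011100)·(00000000000000010000000000) mod 2 = 0+0+0+0+0+0+0+0+0+0+0+0+0+0+0+0+0+0+0+0+0+0+0+0+0+0 mod 2 = 0
  c[21] = d·G[:,21] = (01010100010011000011011100)·(00000000000000001000000000) mod 2 = 0+0+0+0+0+0+0+0+0+0+0+0+0+0+0+0+0+0+0+0+0+0+0+0+0+0 mod 2 = 0
  c[22] = d·G[:,22] = (01010100010011000011011100)·(00000000000000000100000000) mod 2 = 0+0+0+0+0+0+0+0+0+0+0+0+0+0+0+0+0+0+0+0+0+0+0+0+0+0 mod 2 = 0
  c[23] = d·G[:,23] = (01010100010011000011011100)·(00000000000000000010000000) mod 2 = 0+0+0+0+0+0+0+0+0+0+0+0+0+0+0+0+0+0+1+0+0+0+0+0+0+0 mod 2 = 1
  c[24] = d·G[:,24] = (01010100010011000011011100)·(00000000000000000001000000) mod 2 = 0+0+0+0+0+0+0+0+0+0+0+0+0+0+0+0+0+0+0+1+0+0+0+0+0+0 mod 2 = 1
  c[25] = d·G[:,25] = (01010100010011000011011100)·(00000000000000000000100000) mod 2 = 0+0+0+0+0+0+0+0+0+0+0+0+0+0+0+0+0+0+0+0+0+0+0+0+0+0 mod 2 = 0
  c[26] = d·G[:,26] = (01010100010011000011011100)·(00000000000000000000010000) mod 2 = 0+0+0+0+0+0+0+0+0+0+0+0+0+0+0+0+0+0+0+0+0+1+0+0+0+0 mod 2 = 1
  c[27] = d·G[:,27] = (01010100010011000011011100)·(00000000000000000000001000) mod 2 = 0+0+0+0+0+0+0+0+0+0+0+0+0+0+0+0+0+0+0+0+0+0+1+0+0+0 mod 2 = 1
  c[28] = d·G[:,28] = (01010100010011000011011100)·(00000000000000000000000100) mod 2 = 0+0+0+0+0+0+0+0+0+0+0+0+0+0+0+0+0+0+0+0+0+0+0+1+0+0 mod 2 = 1
  c[29] = d·G[:,29] = (01010100010011000011011100)·(00000000000000000000000010) mod 2 = 0+0+0+0+0+0+0+0+0+0+0+0+0+0+0+0+0+0+0+0+0+0+0+0+0+0 mod 2 = 0
  c[30] = d·G[:,30] = (01010100010011000011011100)·(00000000000000000000000001) mod 2 = 0+0+0+0+0+0+0+0+0+0+0+0+0+0+0+0+0+0+0+0+0+0+0+0+0+0 mod 2 = 0
Codeword = 0001101101000101011000011011100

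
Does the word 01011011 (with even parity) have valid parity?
Sum of all bits: 0+1+0+1+1+0+1+1 = 5; 5 mod 2 = 1. Result is 1 → parity error detected.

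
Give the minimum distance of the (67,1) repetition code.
d_min = 67 (the only two codewords are 0…0 and 1…1, differing in all 67 positions).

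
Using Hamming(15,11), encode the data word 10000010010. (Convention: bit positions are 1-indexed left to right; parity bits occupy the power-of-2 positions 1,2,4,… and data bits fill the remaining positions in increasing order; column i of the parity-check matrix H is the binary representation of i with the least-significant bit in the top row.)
Codeword c = d · G (mod 2), d = 10000010010:
  c[0] = d·G[:,0] = (10000010010)·(11011010101) mod 2 = 1+0+0+0+0+0+1+0+0+0+0 mod 2 = 0
  c[1] = d·G[:,1] = (10000010010)·(10110110011) mod 2 = 1+0+0+0+0+0+1+0+0+1+0 mod 2 = 1
  c[2] = d·G[:,2] = (10000010010)·(10000000000) mod 2 = 1+0+0+0+0+0+0+0+0+0+0 mod 2 = 1
  c[3] = d·G[:,3] = (10000010010)·(01110001111) mod 2 = 0+0+0+0+0+0+0+0+0+1+0 mod 2 = 1
  c[4] = d·G[:,4] = (10000010010)·(01000000000) mod 2 = 0+0+0+0+0+0+0+0+0+0+0 mod 2 = 0
  c[5] = d·G[:,5] = (10000010010)·(00100000000) mod 2 = 0+0+0+0+0+0+0+0+0+0+0 mod 2 = 0
  c[6] = d·G[:,6] = (10000010010)·(00010000000) mod 2 = 0+0+0+0+0+0+0+0+0+0+0 mod 2 = 0
  c[7] = d·G[:,7] = (10000010010)·(00001111111) mod 2 = 0+0+0+0+0+0+1+0+0+1+0 mod 2 = 0
  c[8] = d·G[:,8] = (10000010010)·(00001000000) mod 2 = 0+0+0+0+0+0+0+0+0+0+0 mod 2 = 0
  c[9] = d·G[:,9] = (10000010010)·(00000100000) mod 2 = 0+0+0+0+0+0+0+0+0+0+0 mod 2 = 0
  c[10] = d·G[:,10] = (10000010010)·(00000010000) mod 2 = 0+0+0+0+0+0+1+0+0+0+0 mod 2 = 1
  c[11] = d·G[:,11] = (10000010010)·(00000001000) mod 2 = 0+0+0+0+0+0+0+0+0+0+0 mod 2 = 0
  c[12] = d·G[:,12] = (10000010010)·(00000000100) mod 2 = 0+0+0+0+0+0+0+0+0+0+0 mod 2 = 0
  c[13] = d·G[:,13] = (10000010010)·(00000000010) mod 2 = 0+0+0+0+0+0+0+0+0+1+0 mod 2 = 1
  c[14] = d·G[:,14] = (10000010010)·(00000000001) mod 2 = 0+0+0+0+0+0+0+0+0+0+0 mod 2 = 0
Codeword = 011100000010010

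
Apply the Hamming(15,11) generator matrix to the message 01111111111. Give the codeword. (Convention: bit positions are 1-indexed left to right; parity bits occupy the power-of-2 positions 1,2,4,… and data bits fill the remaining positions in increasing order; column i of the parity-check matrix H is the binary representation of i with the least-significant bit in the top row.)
Codeword c = d · G (mod 2), d = 01111111111:
  c[0] = d·G[:,0] = (01111111111)·(11011010101) mod 2 = 0+1+0+1+1+0+1+0+1+0+1 mod 2 = 0
  c[1] = d·G[:,1] = (01111111111)·(10110110011) mod 2 = 0+0+1+1+0+1+1+0+0+1+1 mod 2 = 0
  c[2] = d·G[:,2] = (01111111111)·(10000000000) mod 2 = 0+0+0+0+0+0+0+0+0+0+0 mod 2 = 0
  c[3] = d·G[:,3] = (01111111111)·(01110001111) mod 2 = 0+1+1+1+0+0+0+1+1+1+1 mod 2 = 1
  c[4] = d·G[:,4] = (01111111111)·(01000000000) mod 2 = 0+1+0+0+0+0+0+0+0+0+0 mod 2 = 1
  c[5] = d·G[:,5] = (01111111111)·(00100000000) mod 2 = 0+0+1+0+0+0+0+0+0+0+0 mod 2 = 1
  c[6] = d·G[:,6] = (01111111111)·(00010000000) mod 2 = 0+0+0+1+0+0+0+0+0+0+0 mod 2 = 1
  c[7] = d·G[:,7] = (01111111111)·(00001111111) mod 2 = 0+0+0+0+1+1+1+1+1+1+1 mod 2 = 1
  c[8] = d·G[:,8] = (01111111111)·(00001000000) mod 2 = 0+0+0+0+1+0+0+0+0+0+0 mod 2 = 1
  c[9] = d·G[:,9] = (01111111111)·(00000100000) mod 2 = 0+0+0+0+0+1+0+0+0+0+0 mod 2 = 1
  c[10] = d·G[:,10] = (01111111111)·(00000010000) mod 2 = 0+0+0+0+0+0+1+0+0+0+0 mod 2 = 1
  c[11] = d·G[:,11] = (01111111111)·(00000001000) mod 2 = 0+0+0+0+0+0+0+1+0+0+0 mod 2 = 1
  c[12] = d·G[:,12] = (01111111111)·(00000000100) mod 2 = 0+0+0+0+0+0+0+0+1+0+0 mod 2 = 1
  c[13] = d·G[:,13] = (01111111111)·(00000000010) mod 2 = 0+0+0+0+0+0+0+0+0+1+0 mod 2 = 1
  c[14] = d·G[:,14] = (01111111111)·(00000000001) mod 2 = 0+0+0+0+0+0+0+0+0+0+1 mod 2 = 1
Codeword = 000111111111111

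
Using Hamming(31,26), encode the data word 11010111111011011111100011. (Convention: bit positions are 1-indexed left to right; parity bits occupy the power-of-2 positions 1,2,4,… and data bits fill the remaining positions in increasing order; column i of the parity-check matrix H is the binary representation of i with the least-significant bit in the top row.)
Codeword c = d · G (mod 2), d = 11010111111011011111100011:
  c[0] = d·G[:,0] = (11010111111011011111100011)·(11011010101101010101010101) mod 2 = 1+1+0+1+0+0+1+0+1+0+1+0+0+1+0+1+0+1+0+1+0+0+0+0+0+1 mod 2 = 1
  c[1] = d·G[:,1] = (11010111111011011111100011)·(10110110011011001100110011) mod 2 = 1+0+0+1+0+1+1+0+0+1+1+0+1+1+0+0+1+1+0+0+1+0+0+0+1+1 mod 2 = 1
  c[2] = d·G[:,2] = (11010111111011011111100011)·(10000000000000000000000000) mod 2 = 1+0+0+0+0+0+0+0+0+0+0+0+0+0+0+0+0+0+0+0+0+0+0+0+0+0 mod 2 = 1
  c[3] = d·G[:,3] = (11010111111011011111100011)·(01110001111000111100001111) mod 2 = 0+1+0+1+0+0+0+1+1+1+1+0+0+0+0+1+1+1+0+0+0+0+0+0+1+1 mod 2 = 1
  c[4] = d·G[:,4] = (11010111111011011111100011)·(01000000000000000000000000) mod 2 = 0+1+0+0+0+0+0+0+0+0+0+0+0+0+0+0+0+0+0+0+0+0+0+0+0+0 mod 2 = 1
  c[5] = d·G[:,5] = (11010111111011011111100011)·(00100000000000000000000000) mod 2 = 0+0+0+0+0+0+0+0+0+0+0+0+0+0+0+0+0+0+0+0+0+0+0+0+0+0 mod 2 = 0
  c[6] = d·G[:,6] = (11010111111011011111100011)·(00010000000000000000000000) mod 2 = 0+0+0+1+0+0+0+0+0+0+0+0+0+0+0+0+0+0+0+0+0+0+0+0+0+0 mod 2 = 1
  c[7] = d·G[:,7] = (11010111111011011111100011)·(00001111111000000011111111) mod 2 = 0+0+0+0+0+1+1+1+1+1+1+0+0+0+0+0+0+0+1+1+1+0+0+0+1+1 mod 2 = 1
  c[8] = d·G[:,8] = (11010111111011011111100011)·(00001000000000000000000000) mod 2 = 0+0+0+0+0+0+0+0+0+0+0+0+0+0+0+0+0+0+0+0+0+0+0+0+0+0 mod 2 = 0
  c[9] = d·G[:,9] = (11010111111011011111100011)·(00000100000000000000000000) mod 2 = 0+0+0+0+0+1+0+0+0+0+0+0+0+0+0+0+0+0+0+0+0+0+0+0+0+0 mod 2 = 1
  c[10] = d·G[:,10] = (11010111111011011111100011)·(00000010000000000000000000) mod 2 = 0+0+0+0+0+0+1+0+0+0+0+0+0+0+0+0+0+0+0+0+0+0+0+0+0+0 mod 2 = 1
  c[11] = d·G[:,11] = (11010111111011011111100011)·(00000001000000000000000000) mod 2 = 0+0+0+0+0+0+0+1+0+0+0+0+0+0+0+0+0+0+0+0+0+0+0+0+0+0 mod 2 = 1
  c[12] = d·G[:,12] = (11010111111011011111100011)·(00000000100000000000000000) mod 2 = 0+0+0+0+0+0+0+0+1+0+0+0+0+0+0+0+0+0+0+0+0+0+0+0+0+0 mod 2 = 1
  c[13] = d·G[:,13] = (11010111111011011111100011)·(00000000010000000000000000) mod 2 = 0+0+0+0+0+0+0+0+0+1+0+0+0+0+0+0+0+0+0+0+0+0+0+0+0+0 mod 2 = 1
  c[14] = d·G[:,14] = (11010111111011011111100011)·(00000000001000000000000000) mod 2 = 0+0+0+0+0+0+0+0+0+0+1+0+0+0+0+0+0+0+0+0+0+0+0+0+0+0 mod 2 = 1
  c[15] = d·G[:,15] = (11010111111011011111100011)·(00000000000111111111111111) mod 2 = 0+0+0+0+0+0+0+0+0+0+0+0+1+1+0+1+1+1+1+1+1+0+0+0+1+1 mod 2 = 0
  c[16] = d·G[:,16] = (11010111111011011111100011)·(00000000000100000000000000) mod 2 = 0+0+0+0+0+0+0+0+0+0+0+0+0+0+0+0+0+0+0+0+0+0+0+0+0+0 mod 2 = 0
  c[17] = d·G[:,17] = (11010111111011011111100011)·(00000000000010000000000000) mod 2 = 0+0+0+0+0+0+0+0+0+0+0+0+1+0+0+0+0+0+0+0+0+0+0+0+0+0 mod 2 = 1
  c[18] = d·G[:,18] = (11010111111011011111100011)·(00000000000001000000000000) mod 2 = 0+0+0+0+0+0+0+0+0+0+0+0+0+1+0+0+0+0+0+0+0+0+0+0+0+0 mod 2 = 1
  c[19] = d·G[:,19] = (11010111111011011111100011)·(00000000000000100000000000) mod 2 = 0+0+0+0+0+0+0+0+0+0+0+0+0+0+0+0+0+0+0+0+0+0+0+0+0+0 mod 2 = 0
  c[20] = d·G[:,20] = (11010111111011011111100011)·(00000000000000010000000000) mod 2 = 0+0+0+0+0+0+0+0+0+0+0+0+0+0+0+1+0+0+0+0+0+0+0+0+0+0 mod 2 = 1
  c[21] = d·G[:,21] = (11010111111011011111100011)·(00000000000000001000000000) mod 2 = 0+0+0+0+0+0+0+0+0+0+0+0+0+0+0+0+1+0+0+0+0+0+0+0+0+0 mod 2 = 1
  c[22] = d·G[:,22] = (11010111111011011111100011)·(00000000000000000100000000) mod 2 = 0+0+0+0+0+0+0+0+0+0+0+0+0+0+0+0+0+1+0+0+0+0+0+0+0+0 mod 2 = 1
  c[23] = d·G[:,23] = (11010111111011011111100011)·(00000000000000000010000000) mod 2 = 0+0+0+0+0+0+0+0+0+0+0+0+0+0+0+0+0+0+1+0+0+0+0+0+0+0 mod 2 = 1
  c[24] = d·G[:,24] = (11010111111011011111100011)·(00000000000000000001000000) mod 2 = 0+0+0+0+0+0+0+0+0+0+0+0+0+0+0+0+0+0+0+1+0+0+0+0+0+0 mod 2 = 1
  c[25] = d·G[:,25] = (11010111111011011111100011)·(00000000000000000000100000) mod 2 = 0+0+0+0+0+0+0+0+0+0+0+0+0+0+0+0+0+0+0+0+1+0+0+0+0+0 mod 2 = 1
  c[26] = d·G[:,26] = (11010111111011011111100011)·(00000000000000000000010000) mod 2 = 0+0+0+0+0+0+0+0+0+0+0+0+0+0+0+0+0+0+0+0+0+0+0+0+0+0 mod 2 = 0
  c[27] = d·G[:,27] = (11010111111011011111100011)·(00000000000000000000001000) mod 2 = 0+0+0+0+0+0+0+0+0+0+0+0+0+0+0+0+0+0+0+0+0+0+0+0+0+0 mod 2 = 0
  c[28] = d·G[:,28] = (11010111111011011111100011)·(00000000000000000000000100) mod 2 = 0+0+0+0+0+0+0+0+0+0+0+0+0+0+0+0+0+0+0+0+0+0+0+0+0+0 mod 2 = 0
  c[29] = d·G[:,29] = (11010111111011011111100011)·(00000000000000000000000010) mod 2 = 0+0+0+0+0+0+0+0+0+0+0+0+0+0+0+0+0+0+0+0+0+0+0+0+1+0 mod 2 = 1
  c[30] = d·G[:,30] = (11010111111011011111100011)·(00000000000000000000000001) mod 2 = 0+0+0+0+0+0+0+0+0+0+0+0+0+0+0+0+0+0+0+0+0+0+0+0+0+1 mod 2 = 1
Codeword = 1111101101111110011011111100011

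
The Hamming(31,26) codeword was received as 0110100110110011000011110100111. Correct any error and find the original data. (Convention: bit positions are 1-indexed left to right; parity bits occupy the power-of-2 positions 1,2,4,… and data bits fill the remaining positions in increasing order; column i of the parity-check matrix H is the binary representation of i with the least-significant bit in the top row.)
Syndrome s = H · r^T (mod 2), r = 0110100110110011000011110100111:
  s[0] = (1010101010101010101010101010101)·(0110100110110011000011110100111) mod 2 = 0+0+1+0+1+0+0+0+1+0+1+0+0+0+1+0+0+0+0+0+1+0+1+0+0+0+0+0+1+0+1 mod 2 = 1
  s[1] = (0110011001100110011001100110011)·(0110100110110011000011110100111) mod 2 = 0+1+1+0+0+0+0+0+0+0+1+0+0+0+1+0+0+0+0+0+0+1+1+0+0+1+0+0+0+1+1 mod 2 = 1
  s[2] = (0001111000011110000111100001111)·(0110100110110011000011110100111) mod 2 = 0+0+0+0+1+0+0+0+0+0+0+1+0+0+1+0+0+0+0+0+1+1+1+0+0+0+0+0+1+1+1 mod 2 = 1
  s[3] = (0000000111111110000000011111111)·(0110100110110011000011110100111) mod 2 = 0+0+0+0+0+0+0+1+1+0+1+1+0+0+1+0+0+0+0+0+0+0+0+1+0+1+0+0+1+1+1 mod 2 = 0
  s[4] = (0000000000000001111111111111111)·(0110100110110011000011110100111) mod 2 = 0+0+0+0+0+0+0+0+0+0+0+0+0+0+0+1+0+0+0+0+1+1+1+1+0+1+0+0+1+1+1 mod 2 = 1
Syndrome = 11101
Column 23 of H equals this syndrome → error at bit 23 (1-indexed).
Flip bit 23: 0110100110110011000011110100111 → 0110100110110011000011010100111
Extract data bits at positions {3,5,6,7,9,10,11,12,13,14,15,17,18,19,20,21,22,23,24,25,26,27,28,29,30,31}: 11001011001000011010100111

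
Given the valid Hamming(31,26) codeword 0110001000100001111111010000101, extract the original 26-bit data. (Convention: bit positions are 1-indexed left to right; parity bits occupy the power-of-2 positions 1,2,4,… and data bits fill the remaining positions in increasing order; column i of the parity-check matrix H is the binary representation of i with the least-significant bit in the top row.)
Parity bits occupy power-of-2 positions; data bits are at positions {3,5,6,7,9,10,11,12,13,14,15,17,18,19,20,21,22,23,24,25,26,27,28,29,30,31} (1-indexed).
Extract: c[3]=1 c[5]=0 c[6]=0 c[7]=1 c[9]=0 c[10]=0 c[11]=1 c[12]=0 c[13]=0 c[14]=0 c[15]=0 c[17]=1 c[18]=1 c[19]=1 c[20]=1 c[21]=1 c[22]=1 c[23]=0 c[24]=1 c[25]=0 c[26]=0 c[27]=0 c[28]=0 c[29]=1 c[30]=0 c[31]=1
Data = 10010010000111111010000101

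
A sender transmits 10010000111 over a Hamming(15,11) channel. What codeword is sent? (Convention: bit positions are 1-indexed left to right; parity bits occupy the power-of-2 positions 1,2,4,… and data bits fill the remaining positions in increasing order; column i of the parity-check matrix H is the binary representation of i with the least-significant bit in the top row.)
Codeword c = d · G (mod 2), d = 10010000111:
  c[0] = d·G[:,0] = (10010000111)·(11011010101) mod 2 = 1+0+0+1+0+0+0+0+1+0+1 mod 2 = 0
  c[1] = d·G[:,1] = (10010000111)·(10110110011) mod 2 = 1+0+0+1+0+0+0+0+0+1+1 mod 2 = 0
  c[2] = d·G[:,2] = (10010000111)·(10000000000) mod 2 = 1+0+0+0+0+0+0+0+0+0+0 mod 2 = 1
  c[3] = d·G[:,3] = (10010000111)·(01110001111) mod 2 = 0+0+0+1+0+0+0+0+1+1+1 mod 2 = 0
  c[4] = d·G[:,4] = (10010000111)·(01000000000) mod 2 = 0+0+0+0+0+0+0+0+0+0+0 mod 2 = 0
  c[5] = d·G[:,5] = (10010000111)·(00100000000) mod 2 = 0+0+0+0+0+0+0+0+0+0+0 mod 2 = 0
  c[6] = d·G[:,6] = (10010000111)·(00010000000) mod 2 = 0+0+0+1+0+0+0+0+0+0+0 mod 2 = 1
  c[7] = d·G[:,7] = (10010000111)·(00001111111) mod 2 = 0+0+0+0+0+0+0+0+1+1+1 mod 2 = 1
  c[8] = d·G[:,8] = (10010000111)·(00001000000) mod 2 = 0+0+0+0+0+0+0+0+0+0+0 mod 2 = 0
  c[9] = d·G[:,9] = (10010000111)·(00000100000) mod 2 = 0+0+0+0+0+0+0+0+0+0+0 mod 2 = 0
  c[10] = d·G[:,10] = (10010000111)·(00000010000) mod 2 = 0+0+0+0+0+0+0+0+0+0+0 mod 2 = 0
  c[11] = d·G[:,11] = (10010000111)·(00000001000) mod 2 = 0+0+0+0+0+0+0+0+0+0+0 mod 2 = 0
  c[12] = d·G[:,12] = (10010000111)·(00000000100) mod 2 = 0+0+0+0+0+0+0+0+1+0+0 mod 2 = 1
  c[13] = d·G[:,13] = (10010000111)·(00000000010) mod 2 = 0+0+0+0+0+0+0+0+0+1+0 mod 2 = 1
  c[14] = d·G[:,14] = (10010000111)·(00000000001) mod 2 = 0+0+0+0+0+0+0+0+0+0+1 mod 2 = 1
Codeword = 001000110000111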